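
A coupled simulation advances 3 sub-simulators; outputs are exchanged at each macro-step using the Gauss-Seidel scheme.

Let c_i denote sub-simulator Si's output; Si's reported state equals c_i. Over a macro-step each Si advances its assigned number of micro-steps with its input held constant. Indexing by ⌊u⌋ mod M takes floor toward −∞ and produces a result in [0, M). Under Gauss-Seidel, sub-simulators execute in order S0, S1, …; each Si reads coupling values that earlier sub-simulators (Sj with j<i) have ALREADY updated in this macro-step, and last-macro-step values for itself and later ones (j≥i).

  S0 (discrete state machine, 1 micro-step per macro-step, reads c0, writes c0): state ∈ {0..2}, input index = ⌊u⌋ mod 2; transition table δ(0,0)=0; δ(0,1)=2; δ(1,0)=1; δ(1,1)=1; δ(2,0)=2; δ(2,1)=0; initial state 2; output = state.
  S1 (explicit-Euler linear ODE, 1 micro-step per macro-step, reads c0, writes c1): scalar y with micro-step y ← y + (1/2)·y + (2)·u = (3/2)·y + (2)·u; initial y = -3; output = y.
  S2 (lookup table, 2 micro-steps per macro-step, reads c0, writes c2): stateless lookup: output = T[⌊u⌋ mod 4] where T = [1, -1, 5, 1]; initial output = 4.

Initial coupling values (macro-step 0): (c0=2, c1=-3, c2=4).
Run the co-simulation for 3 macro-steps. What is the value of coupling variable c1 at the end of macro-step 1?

c1 at macro-step 1 = -1/2

macro 1: S0 reads c0=2 → after 1×micro: 2; S1 reads c0=2 → after 1×micro: -1/2; S2 reads c0=2 → after 2×micro: 5 ⇒ (c0=2, c1=-1/2, c2=5)
macro 2: S0 reads c0=2 → after 1×micro: 2; S1 reads c0=2 → after 1×micro: 13/4; S2 reads c0=2 → after 2×micro: 5 ⇒ (c0=2, c1=13/4, c2=5)
macro 3: S0 reads c0=2 → after 1×micro: 2; S1 reads c0=2 → after 1×micro: 71/8; S2 reads c0=2 → after 2×micro: 5 ⇒ (c0=2, c1=71/8, c2=5)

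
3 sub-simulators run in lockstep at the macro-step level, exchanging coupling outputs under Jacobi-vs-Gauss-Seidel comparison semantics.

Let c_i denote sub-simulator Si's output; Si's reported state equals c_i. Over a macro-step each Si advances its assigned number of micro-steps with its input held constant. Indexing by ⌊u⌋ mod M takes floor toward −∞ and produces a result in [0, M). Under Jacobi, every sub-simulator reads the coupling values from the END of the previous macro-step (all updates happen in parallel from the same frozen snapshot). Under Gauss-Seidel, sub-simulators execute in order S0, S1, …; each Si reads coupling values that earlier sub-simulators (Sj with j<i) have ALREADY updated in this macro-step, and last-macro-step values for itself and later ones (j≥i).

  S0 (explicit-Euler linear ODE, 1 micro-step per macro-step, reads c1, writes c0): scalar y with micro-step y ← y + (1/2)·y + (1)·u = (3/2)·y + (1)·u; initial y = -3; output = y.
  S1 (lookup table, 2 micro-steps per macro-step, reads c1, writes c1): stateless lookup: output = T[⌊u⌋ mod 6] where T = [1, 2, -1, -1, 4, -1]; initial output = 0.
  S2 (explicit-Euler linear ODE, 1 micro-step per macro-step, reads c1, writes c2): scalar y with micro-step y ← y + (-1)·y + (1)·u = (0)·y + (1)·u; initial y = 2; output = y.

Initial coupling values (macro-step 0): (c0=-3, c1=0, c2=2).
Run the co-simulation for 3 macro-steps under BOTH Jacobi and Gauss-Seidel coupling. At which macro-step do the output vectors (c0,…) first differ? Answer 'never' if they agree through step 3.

[Jacobi] macro 1: S0 reads c1=0 → after 1×micro: -9/2; S1 reads c1=0 → after 2×micro: 1; S2 reads c1=0 → after 1×micro: 0 ⇒ (c0=-9/2, c1=1, c2=0)
[Jacobi] macro 2: S0 reads c1=1 → after 1×micro: -23/4; S1 reads c1=1 → after 2×micro: 2; S2 reads c1=1 → after 1×micro: 1 ⇒ (c0=-23/4, c1=2, c2=1)
[Jacobi] macro 3: S0 reads c1=2 → after 1×micro: -53/8; S1 reads c1=2 → after 2×micro: -1; S2 reads c1=2 → after 1×micro: 2 ⇒ (c0=-53/8, c1=-1, c2=2)
[Gauss-Seidel] macro 1: S0 reads c1=0 → after 1×micro: -9/2; S1 reads c1=0 → after 2×micro: 1; S2 reads c1=1 → after 1×micro: 1 ⇒ (c0=-9/2, c1=1, c2=1)
[Gauss-Seidel] macro 2: S0 reads c1=1 → after 1×micro: -23/4; S1 reads c1=1 → after 2×micro: 2; S2 reads c1=2 → after 1×micro: 2 ⇒ (c0=-23/4, c1=2, c2=2)
[Gauss-Seidel] macro 3: S0 reads c1=2 → after 1×micro: -53/8; S1 reads c1=2 → after 2×micro: -1; S2 reads c1=-1 → after 1×micro: -1 ⇒ (c0=-53/8, c1=-1, c2=-1)

first divergence at macro-step: 1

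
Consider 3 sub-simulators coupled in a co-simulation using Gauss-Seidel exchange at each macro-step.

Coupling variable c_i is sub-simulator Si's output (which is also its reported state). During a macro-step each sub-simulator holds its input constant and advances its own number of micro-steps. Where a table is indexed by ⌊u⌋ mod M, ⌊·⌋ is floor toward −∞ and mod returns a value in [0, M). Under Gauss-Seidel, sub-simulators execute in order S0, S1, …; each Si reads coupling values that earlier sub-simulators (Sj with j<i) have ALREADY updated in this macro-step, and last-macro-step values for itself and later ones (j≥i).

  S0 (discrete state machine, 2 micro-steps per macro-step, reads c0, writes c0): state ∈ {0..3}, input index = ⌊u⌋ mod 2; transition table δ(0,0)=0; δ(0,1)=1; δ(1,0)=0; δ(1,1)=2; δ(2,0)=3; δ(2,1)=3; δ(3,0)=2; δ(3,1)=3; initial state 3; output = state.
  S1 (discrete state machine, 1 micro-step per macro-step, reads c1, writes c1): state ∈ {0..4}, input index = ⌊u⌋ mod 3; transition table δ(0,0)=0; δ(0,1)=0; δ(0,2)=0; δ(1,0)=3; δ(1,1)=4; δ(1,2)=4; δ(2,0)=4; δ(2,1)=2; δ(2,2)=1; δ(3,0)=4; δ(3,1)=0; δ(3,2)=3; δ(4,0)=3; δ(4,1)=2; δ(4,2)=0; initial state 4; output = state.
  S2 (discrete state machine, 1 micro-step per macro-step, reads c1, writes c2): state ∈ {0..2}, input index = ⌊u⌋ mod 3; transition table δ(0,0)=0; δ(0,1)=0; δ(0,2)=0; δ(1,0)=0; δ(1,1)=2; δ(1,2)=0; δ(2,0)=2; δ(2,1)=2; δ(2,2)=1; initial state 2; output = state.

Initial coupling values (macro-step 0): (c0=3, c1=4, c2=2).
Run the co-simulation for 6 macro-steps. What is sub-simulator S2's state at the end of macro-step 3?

macro 1: S0 reads c0=3 → after 2×micro: 3; S1 reads c1=4 → after 1×micro: 2; S2 reads c1=2 → after 1×micro: 1 ⇒ (c0=3, c1=2, c2=1)
macro 2: S0 reads c0=3 → after 2×micro: 3; S1 reads c1=2 → after 1×micro: 1; S2 reads c1=1 → after 1×micro: 2 ⇒ (c0=3, c1=1, c2=2)
macro 3: S0 reads c0=3 → after 2×micro: 3; S1 reads c1=1 → after 1×micro: 4; S2 reads c1=4 → after 1×micro: 2 ⇒ (c0=3, c1=4, c2=2)
macro 4: S0 reads c0=3 → after 2×micro: 3; S1 reads c1=4 → after 1×micro: 2; S2 reads c1=2 → after 1×micro: 1 ⇒ (c0=3, c1=2, c2=1)
macro 5: S0 reads c0=3 → after 2×micro: 3; S1 reads c1=2 → after 1×micro: 1; S2 reads c1=1 → after 1×micro: 2 ⇒ (c0=3, c1=1, c2=2)
macro 6: S0 reads c0=3 → after 2×micro: 3; S1 reads c1=1 → after 1×micro: 4; S2 reads c1=4 → after 1×micro: 2 ⇒ (c0=3, c1=4, c2=2)

S2 state at macro-step 3 = 2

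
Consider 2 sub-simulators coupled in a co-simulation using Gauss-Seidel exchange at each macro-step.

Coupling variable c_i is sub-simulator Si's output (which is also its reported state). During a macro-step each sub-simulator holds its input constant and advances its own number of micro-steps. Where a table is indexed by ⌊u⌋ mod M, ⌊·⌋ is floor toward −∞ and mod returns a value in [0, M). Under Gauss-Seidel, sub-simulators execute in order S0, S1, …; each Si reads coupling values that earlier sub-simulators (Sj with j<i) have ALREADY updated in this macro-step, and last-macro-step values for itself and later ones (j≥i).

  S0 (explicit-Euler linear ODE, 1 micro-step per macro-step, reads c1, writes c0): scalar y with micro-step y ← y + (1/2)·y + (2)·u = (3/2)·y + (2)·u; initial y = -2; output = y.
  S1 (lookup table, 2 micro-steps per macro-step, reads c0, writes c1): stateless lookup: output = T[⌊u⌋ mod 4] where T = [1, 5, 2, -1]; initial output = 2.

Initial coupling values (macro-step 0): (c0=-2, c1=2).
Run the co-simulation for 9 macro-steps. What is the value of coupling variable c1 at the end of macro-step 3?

macro 1: S0 reads c1=2 → after 1×micro: 1; S1 reads c0=1 → after 2×micro: 5 ⇒ (c0=1, c1=5)
macro 2: S0 reads c1=5 → after 1×micro: 23/2; S1 reads c0=23/2 → after 2×micro: -1 ⇒ (c0=23/2, c1=-1)
macro 3: S0 reads c1=-1 → after 1×micro: 61/4; S1 reads c0=61/4 → after 2×micro: -1 ⇒ (c0=61/4, c1=-1)
macro 4: S0 reads c1=-1 → after 1×micro: 167/8; S1 reads c0=167/8 → after 2×micro: 1 ⇒ (c0=167/8, c1=1)
macro 5: S0 reads c1=1 → after 1×micro: 533/16; S1 reads c0=533/16 → after 2×micro: 5 ⇒ (c0=533/16, c1=5)
macro 6: S0 reads c1=5 → after 1×micro: 1919/32; S1 reads c0=1919/32 → after 2×micro: -1 ⇒ (c0=1919/32, c1=-1)
macro 7: S0 reads c1=-1 → after 1×micro: 5629/64; S1 reads c0=5629/64 → after 2×micro: -1 ⇒ (c0=5629/64, c1=-1)
macro 8: S0 reads c1=-1 → after 1×micro: 16631/128; S1 reads c0=16631/128 → after 2×micro: 5 ⇒ (c0=16631/128, c1=5)
macro 9: S0 reads c1=5 → after 1×micro: 52453/256; S1 reads c0=52453/256 → after 2×micro: 1 ⇒ (c0=52453/256, c1=1)

c1 at macro-step 3 = -1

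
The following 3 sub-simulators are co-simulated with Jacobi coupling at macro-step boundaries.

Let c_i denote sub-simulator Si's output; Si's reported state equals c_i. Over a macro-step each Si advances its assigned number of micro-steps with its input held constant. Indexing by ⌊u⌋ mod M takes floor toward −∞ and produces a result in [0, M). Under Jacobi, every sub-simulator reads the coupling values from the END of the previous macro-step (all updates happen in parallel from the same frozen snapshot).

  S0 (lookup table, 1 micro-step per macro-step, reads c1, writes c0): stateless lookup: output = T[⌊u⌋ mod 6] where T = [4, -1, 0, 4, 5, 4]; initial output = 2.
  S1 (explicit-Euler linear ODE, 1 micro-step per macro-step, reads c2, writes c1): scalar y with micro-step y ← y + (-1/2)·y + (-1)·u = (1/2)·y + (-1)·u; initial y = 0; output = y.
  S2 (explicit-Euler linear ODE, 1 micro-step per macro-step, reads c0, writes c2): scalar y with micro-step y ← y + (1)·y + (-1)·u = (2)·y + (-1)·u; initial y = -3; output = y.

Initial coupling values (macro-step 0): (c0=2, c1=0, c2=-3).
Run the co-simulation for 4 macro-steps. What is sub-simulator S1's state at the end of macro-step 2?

macro 1: S0 reads c1=0 → after 1×micro: 4; S1 reads c2=-3 → after 1×micro: 3; S2 reads c0=2 → after 1×micro: -8 ⇒ (c0=4, c1=3, c2=-8)
macro 2: S0 reads c1=3 → after 1×micro: 4; S1 reads c2=-8 → after 1×micro: 19/2; S2 reads c0=4 → after 1×micro: -20 ⇒ (c0=4, c1=19/2, c2=-20)
macro 3: S0 reads c1=19/2 → after 1×micro: 4; S1 reads c2=-20 → after 1×micro: 99/4; S2 reads c0=4 → after 1×micro: -44 ⇒ (c0=4, c1=99/4, c2=-44)
macro 4: S0 reads c1=99/4 → after 1×micro: 4; S1 reads c2=-44 → after 1×micro: 451/8; S2 reads c0=4 → after 1×micro: -92 ⇒ (c0=4, c1=451/8, c2=-92)

S1 state at macro-step 2 = 19/2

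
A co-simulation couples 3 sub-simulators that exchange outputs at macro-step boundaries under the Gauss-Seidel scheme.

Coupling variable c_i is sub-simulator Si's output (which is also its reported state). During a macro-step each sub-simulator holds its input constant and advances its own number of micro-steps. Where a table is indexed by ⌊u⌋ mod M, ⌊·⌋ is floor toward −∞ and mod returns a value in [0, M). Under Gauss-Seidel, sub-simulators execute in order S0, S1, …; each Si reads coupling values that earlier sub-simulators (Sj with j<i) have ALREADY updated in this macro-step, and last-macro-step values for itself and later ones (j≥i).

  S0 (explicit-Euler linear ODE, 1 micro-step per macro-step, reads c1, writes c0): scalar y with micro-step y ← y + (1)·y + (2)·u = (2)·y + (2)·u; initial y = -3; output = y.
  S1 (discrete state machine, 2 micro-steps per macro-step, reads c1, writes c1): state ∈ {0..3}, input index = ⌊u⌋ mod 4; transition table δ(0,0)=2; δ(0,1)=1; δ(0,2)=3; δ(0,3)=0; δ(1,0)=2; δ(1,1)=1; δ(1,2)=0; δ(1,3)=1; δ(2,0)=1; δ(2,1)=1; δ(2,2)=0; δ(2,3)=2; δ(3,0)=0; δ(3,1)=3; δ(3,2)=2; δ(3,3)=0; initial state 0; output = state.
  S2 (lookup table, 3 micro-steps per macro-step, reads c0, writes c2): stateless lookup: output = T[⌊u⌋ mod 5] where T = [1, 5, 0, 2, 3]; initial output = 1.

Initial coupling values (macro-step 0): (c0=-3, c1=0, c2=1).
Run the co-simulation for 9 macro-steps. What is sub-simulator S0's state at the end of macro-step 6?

S0 state at macro-step 6 = -130

macro 1: S0 reads c1=0 → after 1×micro: -6; S1 reads c1=0 → after 2×micro: 1; S2 reads c0=-6 → after 3×micro: 3 ⇒ (c0=-6, c1=1, c2=3)
macro 2: S0 reads c1=1 → after 1×micro: -10; S1 reads c1=1 → after 2×micro: 1; S2 reads c0=-10 → after 3×micro: 1 ⇒ (c0=-10, c1=1, c2=1)
macro 3: S0 reads c1=1 → after 1×micro: -18; S1 reads c1=1 → after 2×micro: 1; S2 reads c0=-18 → after 3×micro: 0 ⇒ (c0=-18, c1=1, c2=0)
macro 4: S0 reads c1=1 → after 1×micro: -34; S1 reads c1=1 → after 2×micro: 1; S2 reads c0=-34 → after 3×micro: 5 ⇒ (c0=-34, c1=1, c2=5)
macro 5: S0 reads c1=1 → after 1×micro: -66; S1 reads c1=1 → after 2×micro: 1; S2 reads c0=-66 → after 3×micro: 3 ⇒ (c0=-66, c1=1, c2=3)
macro 6: S0 reads c1=1 → after 1×micro: -130; S1 reads c1=1 → after 2×micro: 1; S2 reads c0=-130 → after 3×micro: 1 ⇒ (c0=-130, c1=1, c2=1)
macro 7: S0 reads c1=1 → after 1×micro: -258; S1 reads c1=1 → after 2×micro: 1; S2 reads c0=-258 → after 3×micro: 0 ⇒ (c0=-258, c1=1, c2=0)
macro 8: S0 reads c1=1 → after 1×micro: -514; S1 reads c1=1 → after 2×micro: 1; S2 reads c0=-514 → after 3×micro: 5 ⇒ (c0=-514, c1=1, c2=5)
macro 9: S0 reads c1=1 → after 1×micro: -1026; S1 reads c1=1 → after 2×micro: 1; S2 reads c0=-1026 → after 3×micro: 3 ⇒ (c0=-1026, c1=1, c2=3)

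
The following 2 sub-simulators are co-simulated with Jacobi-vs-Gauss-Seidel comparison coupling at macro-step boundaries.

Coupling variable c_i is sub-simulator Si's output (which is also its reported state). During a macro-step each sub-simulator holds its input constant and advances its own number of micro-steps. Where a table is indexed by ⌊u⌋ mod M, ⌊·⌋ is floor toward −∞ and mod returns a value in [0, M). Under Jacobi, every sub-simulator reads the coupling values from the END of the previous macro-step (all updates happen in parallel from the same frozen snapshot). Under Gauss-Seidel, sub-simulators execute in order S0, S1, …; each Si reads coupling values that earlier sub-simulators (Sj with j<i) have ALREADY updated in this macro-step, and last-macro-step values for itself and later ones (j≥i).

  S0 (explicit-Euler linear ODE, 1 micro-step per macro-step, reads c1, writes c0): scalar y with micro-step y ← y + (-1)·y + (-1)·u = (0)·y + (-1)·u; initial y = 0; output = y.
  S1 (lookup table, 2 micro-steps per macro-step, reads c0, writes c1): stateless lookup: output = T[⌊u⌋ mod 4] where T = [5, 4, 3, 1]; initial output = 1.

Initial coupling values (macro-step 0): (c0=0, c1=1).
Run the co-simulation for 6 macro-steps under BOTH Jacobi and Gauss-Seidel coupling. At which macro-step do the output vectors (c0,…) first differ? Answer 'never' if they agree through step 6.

[Jacobi] macro 1: S0 reads c1=1 → after 1×micro: -1; S1 reads c0=0 → after 2×micro: 5 ⇒ (c0=-1, c1=5)
[Jacobi] macro 2: S0 reads c1=5 → after 1×micro: -5; S1 reads c0=-1 → after 2×micro: 1 ⇒ (c0=-5, c1=1)
[Jacobi] macro 3: S0 reads c1=1 → after 1×micro: -1; S1 reads c0=-5 → after 2×micro: 1 ⇒ (c0=-1, c1=1)
[Jacobi] macro 4: S0 reads c1=1 → after 1×micro: -1; S1 reads c0=-1 → after 2×micro: 1 ⇒ (c0=-1, c1=1)
[Jacobi] macro 5: S0 reads c1=1 → after 1×micro: -1; S1 reads c0=-1 → after 2×micro: 1 ⇒ (c0=-1, c1=1)
[Jacobi] macro 6: S0 reads c1=1 → after 1×micro: -1; S1 reads c0=-1 → after 2×micro: 1 ⇒ (c0=-1, c1=1)
[Gauss-Seidel] macro 1: S0 reads c1=1 → after 1×micro: -1; S1 reads c0=-1 → after 2×micro: 1 ⇒ (c0=-1, c1=1)
[Gauss-Seidel] macro 2: S0 reads c1=1 → after 1×micro: -1; S1 reads c0=-1 → after 2×micro: 1 ⇒ (c0=-1, c1=1)
[Gauss-Seidel] macro 3: S0 reads c1=1 → after 1×micro: -1; S1 reads c0=-1 → after 2×micro: 1 ⇒ (c0=-1, c1=1)
[Gauss-Seidel] macro 4: S0 reads c1=1 → after 1×micro: -1; S1 reads c0=-1 → after 2×micro: 1 ⇒ (c0=-1, c1=1)
[Gauss-Seidel] macro 5: S0 reads c1=1 → after 1×micro: -1; S1 reads c0=-1 → after 2×micro: 1 ⇒ (c0=-1, c1=1)
[Gauss-Seidel] macro 6: S0 reads c1=1 → after 1×micro: -1; S1 reads c0=-1 → after 2×micro: 1 ⇒ (c0=-1, c1=1)

first divergence at macro-step: 1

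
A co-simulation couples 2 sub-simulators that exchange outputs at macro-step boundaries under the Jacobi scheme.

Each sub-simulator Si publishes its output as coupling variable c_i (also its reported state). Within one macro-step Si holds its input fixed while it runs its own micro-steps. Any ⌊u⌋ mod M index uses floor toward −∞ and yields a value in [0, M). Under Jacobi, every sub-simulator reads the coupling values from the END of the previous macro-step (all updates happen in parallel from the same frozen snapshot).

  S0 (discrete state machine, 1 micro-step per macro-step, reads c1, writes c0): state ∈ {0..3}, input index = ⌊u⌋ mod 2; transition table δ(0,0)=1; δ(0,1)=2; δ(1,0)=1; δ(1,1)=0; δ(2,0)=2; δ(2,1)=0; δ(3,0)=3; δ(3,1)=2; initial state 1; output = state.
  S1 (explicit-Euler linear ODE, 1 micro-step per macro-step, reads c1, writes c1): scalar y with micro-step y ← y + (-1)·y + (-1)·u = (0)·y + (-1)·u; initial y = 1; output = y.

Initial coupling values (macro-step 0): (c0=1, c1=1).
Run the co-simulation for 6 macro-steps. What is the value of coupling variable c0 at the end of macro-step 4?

c0 at macro-step 4 = 2

macro 1: S0 reads c1=1 → after 1×micro: 0; S1 reads c1=1 → after 1×micro: -1 ⇒ (c0=0, c1=-1)
macro 2: S0 reads c1=-1 → after 1×micro: 2; S1 reads c1=-1 → after 1×micro: 1 ⇒ (c0=2, c1=1)
macro 3: S0 reads c1=1 → after 1×micro: 0; S1 reads c1=1 → after 1×micro: -1 ⇒ (c0=0, c1=-1)
macro 4: S0 reads c1=-1 → after 1×micro: 2; S1 reads c1=-1 → after 1×micro: 1 ⇒ (c0=2, c1=1)
macro 5: S0 reads c1=1 → after 1×micro: 0; S1 reads c1=1 → after 1×micro: -1 ⇒ (c0=0, c1=-1)
macro 6: S0 reads c1=-1 → after 1×micro: 2; S1 reads c1=-1 → after 1×micro: 1 ⇒ (c0=2, c1=1)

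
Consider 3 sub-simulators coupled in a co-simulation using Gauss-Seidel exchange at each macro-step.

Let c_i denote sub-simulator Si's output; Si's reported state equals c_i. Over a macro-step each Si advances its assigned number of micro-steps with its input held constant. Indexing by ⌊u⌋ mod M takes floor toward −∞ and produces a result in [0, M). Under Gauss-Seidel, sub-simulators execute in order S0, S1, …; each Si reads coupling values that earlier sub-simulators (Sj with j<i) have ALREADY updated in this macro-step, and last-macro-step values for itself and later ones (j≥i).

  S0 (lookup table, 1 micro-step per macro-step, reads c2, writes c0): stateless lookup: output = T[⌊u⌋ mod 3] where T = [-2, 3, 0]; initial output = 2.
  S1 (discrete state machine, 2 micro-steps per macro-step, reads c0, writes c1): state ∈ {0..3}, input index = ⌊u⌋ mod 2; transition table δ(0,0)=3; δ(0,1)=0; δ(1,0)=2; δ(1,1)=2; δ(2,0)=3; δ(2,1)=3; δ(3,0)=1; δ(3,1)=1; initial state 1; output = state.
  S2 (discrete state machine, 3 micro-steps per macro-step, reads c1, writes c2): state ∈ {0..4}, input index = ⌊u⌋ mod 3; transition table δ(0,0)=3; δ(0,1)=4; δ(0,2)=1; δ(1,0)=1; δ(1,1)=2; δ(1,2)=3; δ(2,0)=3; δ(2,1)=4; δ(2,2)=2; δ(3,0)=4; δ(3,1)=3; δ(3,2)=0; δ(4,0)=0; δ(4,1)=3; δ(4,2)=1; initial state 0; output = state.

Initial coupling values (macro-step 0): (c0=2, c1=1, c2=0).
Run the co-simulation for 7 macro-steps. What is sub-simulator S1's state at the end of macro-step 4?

macro 1: S0 reads c2=0 → after 1×micro: -2; S1 reads c0=-2 → after 2×micro: 3; S2 reads c1=3 → after 3×micro: 0 ⇒ (c0=-2, c1=3, c2=0)
macro 2: S0 reads c2=0 → after 1×micro: -2; S1 reads c0=-2 → after 2×micro: 2; S2 reads c1=2 → after 3×micro: 0 ⇒ (c0=-2, c1=2, c2=0)
macro 3: S0 reads c2=0 → after 1×micro: -2; S1 reads c0=-2 → after 2×micro: 1; S2 reads c1=1 → after 3×micro: 3 ⇒ (c0=-2, c1=1, c2=3)
macro 4: S0 reads c2=3 → after 1×micro: -2; S1 reads c0=-2 → after 2×micro: 3; S2 reads c1=3 → after 3×micro: 3 ⇒ (c0=-2, c1=3, c2=3)
macro 5: S0 reads c2=3 → after 1×micro: -2; S1 reads c0=-2 → after 2×micro: 2; S2 reads c1=2 → after 3×micro: 3 ⇒ (c0=-2, c1=2, c2=3)
macro 6: S0 reads c2=3 → after 1×micro: -2; S1 reads c0=-2 → after 2×micro: 1; S2 reads c1=1 → after 3×micro: 3 ⇒ (c0=-2, c1=1, c2=3)
macro 7: S0 reads c2=3 → after 1×micro: -2; S1 reads c0=-2 → after 2×micro: 3; S2 reads c1=3 → after 3×micro: 3 ⇒ (c0=-2, c1=3, c2=3)

S1 state at macro-step 4 = 3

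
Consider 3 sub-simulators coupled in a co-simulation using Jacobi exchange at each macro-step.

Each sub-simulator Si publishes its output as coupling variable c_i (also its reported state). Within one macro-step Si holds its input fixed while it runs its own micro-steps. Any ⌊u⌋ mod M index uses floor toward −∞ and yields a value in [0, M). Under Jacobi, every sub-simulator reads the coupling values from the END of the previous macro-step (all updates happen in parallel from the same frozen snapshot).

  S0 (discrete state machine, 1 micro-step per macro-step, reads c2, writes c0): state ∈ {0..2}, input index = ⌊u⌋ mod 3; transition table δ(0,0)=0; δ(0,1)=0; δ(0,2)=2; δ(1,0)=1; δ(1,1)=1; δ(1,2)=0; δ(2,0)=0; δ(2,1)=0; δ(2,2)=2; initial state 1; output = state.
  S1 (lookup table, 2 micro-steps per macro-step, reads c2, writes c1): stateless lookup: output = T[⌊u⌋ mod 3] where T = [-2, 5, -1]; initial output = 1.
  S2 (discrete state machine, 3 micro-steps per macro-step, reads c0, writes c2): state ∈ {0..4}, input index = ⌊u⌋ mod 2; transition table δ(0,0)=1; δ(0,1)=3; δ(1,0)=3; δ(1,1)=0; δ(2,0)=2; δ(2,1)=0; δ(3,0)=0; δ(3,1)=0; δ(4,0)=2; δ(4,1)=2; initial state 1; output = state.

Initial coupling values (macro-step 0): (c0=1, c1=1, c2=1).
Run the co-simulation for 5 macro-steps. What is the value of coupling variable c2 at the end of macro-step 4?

c2 at macro-step 4 = 3

macro 1: S0 reads c2=1 → after 1×micro: 1; S1 reads c2=1 → after 2×micro: 5; S2 reads c0=1 → after 3×micro: 0 ⇒ (c0=1, c1=5, c2=0)
macro 2: S0 reads c2=0 → after 1×micro: 1; S1 reads c2=0 → after 2×micro: -2; S2 reads c0=1 → after 3×micro: 3 ⇒ (c0=1, c1=-2, c2=3)
macro 3: S0 reads c2=3 → after 1×micro: 1; S1 reads c2=3 → after 2×micro: -2; S2 reads c0=1 → after 3×micro: 0 ⇒ (c0=1, c1=-2, c2=0)
macro 4: S0 reads c2=0 → after 1×micro: 1; S1 reads c2=0 → after 2×micro: -2; S2 reads c0=1 → after 3×micro: 3 ⇒ (c0=1, c1=-2, c2=3)
macro 5: S0 reads c2=3 → after 1×micro: 1; S1 reads c2=3 → after 2×micro: -2; S2 reads c0=1 → after 3×micro: 0 ⇒ (c0=1, c1=-2, c2=0)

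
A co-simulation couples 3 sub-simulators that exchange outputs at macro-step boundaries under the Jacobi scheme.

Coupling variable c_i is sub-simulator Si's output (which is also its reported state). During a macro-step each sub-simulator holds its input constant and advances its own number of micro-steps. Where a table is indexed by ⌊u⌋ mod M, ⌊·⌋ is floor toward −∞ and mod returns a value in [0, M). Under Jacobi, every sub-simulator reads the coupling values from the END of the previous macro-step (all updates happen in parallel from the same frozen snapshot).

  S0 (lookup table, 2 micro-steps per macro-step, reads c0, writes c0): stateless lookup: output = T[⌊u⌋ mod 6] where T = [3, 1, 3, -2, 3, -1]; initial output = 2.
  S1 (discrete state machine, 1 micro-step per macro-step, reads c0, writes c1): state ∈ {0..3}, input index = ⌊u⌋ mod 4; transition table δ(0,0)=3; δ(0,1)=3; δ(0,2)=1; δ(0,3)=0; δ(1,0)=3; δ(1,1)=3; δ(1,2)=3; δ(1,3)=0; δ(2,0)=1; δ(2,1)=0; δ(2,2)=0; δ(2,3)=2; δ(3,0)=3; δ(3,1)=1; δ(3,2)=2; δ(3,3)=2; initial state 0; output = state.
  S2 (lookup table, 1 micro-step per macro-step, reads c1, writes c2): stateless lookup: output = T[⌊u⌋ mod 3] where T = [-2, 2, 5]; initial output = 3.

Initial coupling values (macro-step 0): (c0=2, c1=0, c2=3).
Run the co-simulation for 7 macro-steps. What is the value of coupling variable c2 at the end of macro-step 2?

macro 1: S0 reads c0=2 → after 2×micro: 3; S1 reads c0=2 → after 1×micro: 1; S2 reads c1=0 → after 1×micro: -2 ⇒ (c0=3, c1=1, c2=-2)
macro 2: S0 reads c0=3 → after 2×micro: -2; S1 reads c0=3 → after 1×micro: 0; S2 reads c1=1 → after 1×micro: 2 ⇒ (c0=-2, c1=0, c2=2)
macro 3: S0 reads c0=-2 → after 2×micro: 3; S1 reads c0=-2 → after 1×micro: 1; S2 reads c1=0 → after 1×micro: -2 ⇒ (c0=3, c1=1, c2=-2)
macro 4: S0 reads c0=3 → after 2×micro: -2; S1 reads c0=3 → after 1×micro: 0; S2 reads c1=1 → after 1×micro: 2 ⇒ (c0=-2, c1=0, c2=2)
macro 5: S0 reads c0=-2 → after 2×micro: 3; S1 reads c0=-2 → after 1×micro: 1; S2 reads c1=0 → after 1×micro: -2 ⇒ (c0=3, c1=1, c2=-2)
macro 6: S0 reads c0=3 → after 2×micro: -2; S1 reads c0=3 → after 1×micro: 0; S2 reads c1=1 → after 1×micro: 2 ⇒ (c0=-2, c1=0, c2=2)
macro 7: S0 reads c0=-2 → after 2×micro: 3; S1 reads c0=-2 → after 1×micro: 1; S2 reads c1=0 → after 1×micro: -2 ⇒ (c0=3, c1=1, c2=-2)

c2 at macro-step 2 = 2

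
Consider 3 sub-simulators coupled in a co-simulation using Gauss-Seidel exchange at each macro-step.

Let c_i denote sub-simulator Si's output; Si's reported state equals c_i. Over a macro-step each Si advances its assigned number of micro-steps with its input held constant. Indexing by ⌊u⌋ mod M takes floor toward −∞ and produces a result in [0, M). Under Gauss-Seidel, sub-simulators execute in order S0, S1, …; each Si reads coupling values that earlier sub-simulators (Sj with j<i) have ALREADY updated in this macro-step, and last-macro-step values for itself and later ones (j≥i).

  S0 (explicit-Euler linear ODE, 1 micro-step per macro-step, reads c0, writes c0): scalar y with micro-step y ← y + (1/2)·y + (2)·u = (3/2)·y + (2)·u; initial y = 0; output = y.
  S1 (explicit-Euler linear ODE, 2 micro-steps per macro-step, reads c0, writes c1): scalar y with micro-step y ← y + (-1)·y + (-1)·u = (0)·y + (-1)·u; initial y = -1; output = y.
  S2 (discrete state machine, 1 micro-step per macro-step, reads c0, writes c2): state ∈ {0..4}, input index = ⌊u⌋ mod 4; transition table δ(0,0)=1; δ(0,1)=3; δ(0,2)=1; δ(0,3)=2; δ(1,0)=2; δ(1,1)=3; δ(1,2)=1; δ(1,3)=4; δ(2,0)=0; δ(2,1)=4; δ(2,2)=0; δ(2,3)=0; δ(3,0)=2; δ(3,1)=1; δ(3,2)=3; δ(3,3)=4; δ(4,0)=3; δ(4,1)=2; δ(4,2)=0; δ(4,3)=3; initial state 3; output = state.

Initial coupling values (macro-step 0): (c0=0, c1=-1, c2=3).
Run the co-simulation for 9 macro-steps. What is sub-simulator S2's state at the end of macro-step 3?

S2 state at macro-step 3 = 1

macro 1: S0 reads c0=0 → after 1×micro: 0; S1 reads c0=0 → after 2×micro: 0; S2 reads c0=0 → after 1×micro: 2 ⇒ (c0=0, c1=0, c2=2)
macro 2: S0 reads c0=0 → after 1×micro: 0; S1 reads c0=0 → after 2×micro: 0; S2 reads c0=0 → after 1×micro: 0 ⇒ (c0=0, c1=0, c2=0)
macro 3: S0 reads c0=0 → after 1×micro: 0; S1 reads c0=0 → after 2×micro: 0; S2 reads c0=0 → after 1×micro: 1 ⇒ (c0=0, c1=0, c2=1)
macro 4: S0 reads c0=0 → after 1×micro: 0; S1 reads c0=0 → after 2×micro: 0; S2 reads c0=0 → after 1×micro: 2 ⇒ (c0=0, c1=0, c2=2)
macro 5: S0 reads c0=0 → after 1×micro: 0; S1 reads c0=0 → after 2×micro: 0; S2 reads c0=0 → after 1×micro: 0 ⇒ (c0=0, c1=0, c2=0)
macro 6: S0 reads c0=0 → after 1×micro: 0; S1 reads c0=0 → after 2×micro: 0; S2 reads c0=0 → after 1×micro: 1 ⇒ (c0=0, c1=0, c2=1)
macro 7: S0 reads c0=0 → after 1×micro: 0; S1 reads c0=0 → after 2×micro: 0; S2 reads c0=0 → after 1×micro: 2 ⇒ (c0=0, c1=0, c2=2)
macro 8: S0 reads c0=0 → after 1×micro: 0; S1 reads c0=0 → after 2×micro: 0; S2 reads c0=0 → after 1×micro: 0 ⇒ (c0=0, c1=0, c2=0)
macro 9: S0 reads c0=0 → after 1×micro: 0; S1 reads c0=0 → after 2×micro: 0; S2 reads c0=0 → after 1×micro: 1 ⇒ (c0=0, c1=0, c2=1)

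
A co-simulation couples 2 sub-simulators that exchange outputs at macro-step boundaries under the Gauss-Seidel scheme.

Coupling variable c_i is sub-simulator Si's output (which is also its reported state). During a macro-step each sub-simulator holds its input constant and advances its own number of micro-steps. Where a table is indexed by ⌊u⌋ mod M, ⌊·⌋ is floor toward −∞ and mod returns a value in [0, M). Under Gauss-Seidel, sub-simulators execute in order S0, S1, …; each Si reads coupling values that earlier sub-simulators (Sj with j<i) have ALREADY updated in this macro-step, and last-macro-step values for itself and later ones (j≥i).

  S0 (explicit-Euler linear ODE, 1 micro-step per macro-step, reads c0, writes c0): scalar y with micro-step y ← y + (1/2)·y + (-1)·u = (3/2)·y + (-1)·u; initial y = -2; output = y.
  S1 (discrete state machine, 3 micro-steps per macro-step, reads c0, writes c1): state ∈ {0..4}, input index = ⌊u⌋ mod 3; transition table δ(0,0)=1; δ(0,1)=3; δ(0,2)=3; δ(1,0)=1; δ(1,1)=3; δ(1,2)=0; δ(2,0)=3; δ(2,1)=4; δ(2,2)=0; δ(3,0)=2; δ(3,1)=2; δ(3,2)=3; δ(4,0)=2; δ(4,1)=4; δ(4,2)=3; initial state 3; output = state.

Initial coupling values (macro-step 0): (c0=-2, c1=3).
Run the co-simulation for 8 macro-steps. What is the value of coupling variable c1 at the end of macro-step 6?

macro 1: S0 reads c0=-2 → after 1×micro: -1; S1 reads c0=-1 → after 3×micro: 3 ⇒ (c0=-1, c1=3)
macro 2: S0 reads c0=-1 → after 1×micro: -1/2; S1 reads c0=-1/2 → after 3×micro: 3 ⇒ (c0=-1/2, c1=3)
macro 3: S0 reads c0=-1/2 → after 1×micro: -1/4; S1 reads c0=-1/4 → after 3×micro: 3 ⇒ (c0=-1/4, c1=3)
macro 4: S0 reads c0=-1/4 → after 1×micro: -1/8; S1 reads c0=-1/8 → after 3×micro: 3 ⇒ (c0=-1/8, c1=3)
macro 5: S0 reads c0=-1/8 → after 1×micro: -1/16; S1 reads c0=-1/16 → after 3×micro: 3 ⇒ (c0=-1/16, c1=3)
macro 6: S0 reads c0=-1/16 → after 1×micro: -1/32; S1 reads c0=-1/32 → after 3×micro: 3 ⇒ (c0=-1/32, c1=3)
macro 7: S0 reads c0=-1/32 → after 1×micro: -1/64; S1 reads c0=-1/64 → after 3×micro: 3 ⇒ (c0=-1/64, c1=3)
macro 8: S0 reads c0=-1/64 → after 1×micro: -1/128; S1 reads c0=-1/128 → after 3×micro: 3 ⇒ (c0=-1/128, c1=3)

c1 at macro-step 6 = 3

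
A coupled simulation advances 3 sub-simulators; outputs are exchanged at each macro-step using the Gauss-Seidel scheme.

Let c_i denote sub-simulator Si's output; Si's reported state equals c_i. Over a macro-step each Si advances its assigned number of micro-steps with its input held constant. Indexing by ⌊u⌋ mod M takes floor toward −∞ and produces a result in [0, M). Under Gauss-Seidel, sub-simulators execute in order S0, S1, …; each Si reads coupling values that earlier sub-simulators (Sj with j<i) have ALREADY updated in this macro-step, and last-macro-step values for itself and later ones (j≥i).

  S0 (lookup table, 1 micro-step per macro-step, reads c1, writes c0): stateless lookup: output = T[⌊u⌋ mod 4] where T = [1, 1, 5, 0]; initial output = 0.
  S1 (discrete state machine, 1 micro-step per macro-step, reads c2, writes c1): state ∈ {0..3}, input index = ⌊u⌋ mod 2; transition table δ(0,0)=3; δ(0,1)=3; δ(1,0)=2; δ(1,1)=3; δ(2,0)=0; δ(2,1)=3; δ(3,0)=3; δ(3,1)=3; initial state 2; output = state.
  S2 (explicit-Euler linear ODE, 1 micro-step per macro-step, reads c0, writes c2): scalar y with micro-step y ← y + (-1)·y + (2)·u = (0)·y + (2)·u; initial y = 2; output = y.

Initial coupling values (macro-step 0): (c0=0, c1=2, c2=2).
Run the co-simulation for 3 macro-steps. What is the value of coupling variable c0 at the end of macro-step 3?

c0 at macro-step 3 = 0

macro 1: S0 reads c1=2 → after 1×micro: 5; S1 reads c2=2 → after 1×micro: 0; S2 reads c0=5 → after 1×micro: 10 ⇒ (c0=5, c1=0, c2=10)
macro 2: S0 reads c1=0 → after 1×micro: 1; S1 reads c2=10 → after 1×micro: 3; S2 reads c0=1 → after 1×micro: 2 ⇒ (c0=1, c1=3, c2=2)
macro 3: S0 reads c1=3 → after 1×micro: 0; S1 reads c2=2 → after 1×micro: 3; S2 reads c0=0 → after 1×micro: 0 ⇒ (c0=0, c1=3, c2=0)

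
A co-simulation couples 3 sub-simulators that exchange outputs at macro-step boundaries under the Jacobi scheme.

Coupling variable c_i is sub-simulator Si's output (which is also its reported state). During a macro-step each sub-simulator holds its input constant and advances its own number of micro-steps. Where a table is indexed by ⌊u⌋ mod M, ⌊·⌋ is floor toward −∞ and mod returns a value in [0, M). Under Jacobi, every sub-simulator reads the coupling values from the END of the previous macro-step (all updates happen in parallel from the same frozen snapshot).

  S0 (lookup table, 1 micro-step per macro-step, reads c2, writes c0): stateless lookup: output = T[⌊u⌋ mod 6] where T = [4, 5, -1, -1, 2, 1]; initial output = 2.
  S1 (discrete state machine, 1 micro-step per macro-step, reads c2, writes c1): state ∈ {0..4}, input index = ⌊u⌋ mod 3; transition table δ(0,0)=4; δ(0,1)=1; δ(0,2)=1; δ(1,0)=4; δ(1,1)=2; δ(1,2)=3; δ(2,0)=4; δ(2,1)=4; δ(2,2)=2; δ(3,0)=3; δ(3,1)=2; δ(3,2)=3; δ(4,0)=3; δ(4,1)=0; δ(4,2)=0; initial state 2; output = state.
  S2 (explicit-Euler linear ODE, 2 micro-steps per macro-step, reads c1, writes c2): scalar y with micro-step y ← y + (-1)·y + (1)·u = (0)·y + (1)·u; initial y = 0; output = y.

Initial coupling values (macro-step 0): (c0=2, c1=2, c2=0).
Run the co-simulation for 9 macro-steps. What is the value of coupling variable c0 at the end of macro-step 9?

c0 at macro-step 9 = 2

macro 1: S0 reads c2=0 → after 1×micro: 4; S1 reads c2=0 → after 1×micro: 4; S2 reads c1=2 → after 2×micro: 2 ⇒ (c0=4, c1=4, c2=2)
macro 2: S0 reads c2=2 → after 1×micro: -1; S1 reads c2=2 → after 1×micro: 0; S2 reads c1=4 → after 2×micro: 4 ⇒ (c0=-1, c1=0, c2=4)
macro 3: S0 reads c2=4 → after 1×micro: 2; S1 reads c2=4 → after 1×micro: 1; S2 reads c1=0 → after 2×micro: 0 ⇒ (c0=2, c1=1, c2=0)
macro 4: S0 reads c2=0 → after 1×micro: 4; S1 reads c2=0 → after 1×micro: 4; S2 reads c1=1 → after 2×micro: 1 ⇒ (c0=4, c1=4, c2=1)
macro 5: S0 reads c2=1 → after 1×micro: 5; S1 reads c2=1 → after 1×micro: 0; S2 reads c1=4 → after 2×micro: 4 ⇒ (c0=5, c1=0, c2=4)
macro 6: S0 reads c2=4 → after 1×micro: 2; S1 reads c2=4 → after 1×micro: 1; S2 reads c1=0 → after 2×micro: 0 ⇒ (c0=2, c1=1, c2=0)
macro 7: S0 reads c2=0 → after 1×micro: 4; S1 reads c2=0 → after 1×micro: 4; S2 reads c1=1 → after 2×micro: 1 ⇒ (c0=4, c1=4, c2=1)
macro 8: S0 reads c2=1 → after 1×micro: 5; S1 reads c2=1 → after 1×micro: 0; S2 reads c1=4 → after 2×micro: 4 ⇒ (c0=5, c1=0, c2=4)
macro 9: S0 reads c2=4 → after 1×micro: 2; S1 reads c2=4 → after 1×micro: 1; S2 reads c1=0 → after 2×micro: 0 ⇒ (c0=2, c1=1, c2=0)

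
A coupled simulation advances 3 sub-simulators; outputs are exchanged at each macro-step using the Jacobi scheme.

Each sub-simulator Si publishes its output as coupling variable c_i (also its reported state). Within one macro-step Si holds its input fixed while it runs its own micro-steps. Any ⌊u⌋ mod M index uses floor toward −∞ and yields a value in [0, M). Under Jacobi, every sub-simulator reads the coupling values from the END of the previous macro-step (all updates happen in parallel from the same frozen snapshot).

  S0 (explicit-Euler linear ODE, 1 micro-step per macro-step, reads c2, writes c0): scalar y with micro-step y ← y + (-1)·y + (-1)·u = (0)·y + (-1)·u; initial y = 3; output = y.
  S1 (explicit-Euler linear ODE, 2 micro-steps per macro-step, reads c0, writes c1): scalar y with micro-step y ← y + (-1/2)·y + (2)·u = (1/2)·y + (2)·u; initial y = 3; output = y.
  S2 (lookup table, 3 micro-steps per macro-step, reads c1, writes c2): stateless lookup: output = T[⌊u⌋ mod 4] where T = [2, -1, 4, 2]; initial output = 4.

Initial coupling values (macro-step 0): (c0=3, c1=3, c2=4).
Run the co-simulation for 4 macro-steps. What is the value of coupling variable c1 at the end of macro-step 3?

c1 at macro-step 3 = -537/64

macro 1: S0 reads c2=4 → after 1×micro: -4; S1 reads c0=3 → after 2×micro: 39/4; S2 reads c1=3 → after 3×micro: 2 ⇒ (c0=-4, c1=39/4, c2=2)
macro 2: S0 reads c2=2 → after 1×micro: -2; S1 reads c0=-4 → after 2×micro: -153/16; S2 reads c1=39/4 → after 3×micro: -1 ⇒ (c0=-2, c1=-153/16, c2=-1)
macro 3: S0 reads c2=-1 → after 1×micro: 1; S1 reads c0=-2 → after 2×micro: -537/64; S2 reads c1=-153/16 → after 3×micro: 4 ⇒ (c0=1, c1=-537/64, c2=4)
macro 4: S0 reads c2=4 → after 1×micro: -4; S1 reads c0=1 → after 2×micro: 231/256; S2 reads c1=-537/64 → after 3×micro: 2 ⇒ (c0=-4, c1=231/256, c2=2)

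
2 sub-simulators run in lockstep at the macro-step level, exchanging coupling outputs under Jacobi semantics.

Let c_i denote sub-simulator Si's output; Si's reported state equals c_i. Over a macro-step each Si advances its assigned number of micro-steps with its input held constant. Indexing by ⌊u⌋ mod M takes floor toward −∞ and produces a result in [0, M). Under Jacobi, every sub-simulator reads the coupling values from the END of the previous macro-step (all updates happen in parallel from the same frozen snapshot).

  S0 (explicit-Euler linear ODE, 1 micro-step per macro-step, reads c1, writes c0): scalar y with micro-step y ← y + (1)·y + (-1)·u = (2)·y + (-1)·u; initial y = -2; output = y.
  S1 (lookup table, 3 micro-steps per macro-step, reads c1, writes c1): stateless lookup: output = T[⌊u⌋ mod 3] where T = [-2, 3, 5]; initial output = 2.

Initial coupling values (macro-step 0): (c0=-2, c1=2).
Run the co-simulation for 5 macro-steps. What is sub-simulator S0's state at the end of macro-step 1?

S0 state at macro-step 1 = -6

macro 1: S0 reads c1=2 → after 1×micro: -6; S1 reads c1=2 → after 3×micro: 5 ⇒ (c0=-6, c1=5)
macro 2: S0 reads c1=5 → after 1×micro: -17; S1 reads c1=5 → after 3×micro: 5 ⇒ (c0=-17, c1=5)
macro 3: S0 reads c1=5 → after 1×micro: -39; S1 reads c1=5 → after 3×micro: 5 ⇒ (c0=-39, c1=5)
macro 4: S0 reads c1=5 → after 1×micro: -83; S1 reads c1=5 → after 3×micro: 5 ⇒ (c0=-83, c1=5)
macro 5: S0 reads c1=5 → after 1×micro: -171; S1 reads c1=5 → after 3×micro: 5 ⇒ (c0=-171, c1=5)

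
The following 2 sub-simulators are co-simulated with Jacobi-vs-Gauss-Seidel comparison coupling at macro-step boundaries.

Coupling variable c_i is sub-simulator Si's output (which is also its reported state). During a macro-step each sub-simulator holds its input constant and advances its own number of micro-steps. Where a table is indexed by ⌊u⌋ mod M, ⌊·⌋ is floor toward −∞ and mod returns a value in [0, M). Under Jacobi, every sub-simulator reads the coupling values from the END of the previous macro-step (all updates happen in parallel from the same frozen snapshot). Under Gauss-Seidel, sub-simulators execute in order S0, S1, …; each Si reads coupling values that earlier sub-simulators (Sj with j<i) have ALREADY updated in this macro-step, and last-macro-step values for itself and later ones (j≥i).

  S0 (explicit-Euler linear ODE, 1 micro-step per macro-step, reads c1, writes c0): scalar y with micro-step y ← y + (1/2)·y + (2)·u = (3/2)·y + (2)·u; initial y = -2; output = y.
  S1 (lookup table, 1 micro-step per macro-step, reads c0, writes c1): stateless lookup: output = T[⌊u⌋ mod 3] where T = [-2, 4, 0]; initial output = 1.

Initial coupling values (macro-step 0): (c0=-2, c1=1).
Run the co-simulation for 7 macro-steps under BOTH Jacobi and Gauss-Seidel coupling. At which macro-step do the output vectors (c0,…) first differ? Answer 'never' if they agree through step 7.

[Jacobi] macro 1: S0 reads c1=1 → after 1×micro: -1; S1 reads c0=-2 → after 1×micro: 4 ⇒ (c0=-1, c1=4)
[Jacobi] macro 2: S0 reads c1=4 → after 1×micro: 13/2; S1 reads c0=-1 → after 1×micro: 0 ⇒ (c0=13/2, c1=0)
[Jacobi] macro 3: S0 reads c1=0 → after 1×micro: 39/4; S1 reads c0=13/2 → after 1×micro: -2 ⇒ (c0=39/4, c1=-2)
[Jacobi] macro 4: S0 reads c1=-2 → after 1×micro: 85/8; S1 reads c0=39/4 → after 1×micro: -2 ⇒ (c0=85/8, c1=-2)
[Jacobi] macro 5: S0 reads c1=-2 → after 1×micro: 191/16; S1 reads c0=85/8 → after 1×micro: 4 ⇒ (c0=191/16, c1=4)
[Jacobi] macro 6: S0 reads c1=4 → after 1×micro: 829/32; S1 reads c0=191/16 → after 1×micro: 0 ⇒ (c0=829/32, c1=0)
[Jacobi] macro 7: S0 reads c1=0 → after 1×micro: 2487/64; S1 reads c0=829/32 → after 1×micro: 4 ⇒ (c0=2487/64, c1=4)
[Gauss-Seidel] macro 1: S0 reads c1=1 → after 1×micro: -1; S1 reads c0=-1 → after 1×micro: 0 ⇒ (c0=-1, c1=0)
[Gauss-Seidel] macro 2: S0 reads c1=0 → after 1×micro: -3/2; S1 reads c0=-3/2 → after 1×micro: 4 ⇒ (c0=-3/2, c1=4)
[Gauss-Seidel] macro 3: S0 reads c1=4 → after 1×micro: 23/4; S1 reads c0=23/4 → after 1×micro: 0 ⇒ (c0=23/4, c1=0)
[Gauss-Seidel] macro 4: S0 reads c1=0 → after 1×micro: 69/8; S1 reads c0=69/8 → after 1×micro: 0 ⇒ (c0=69/8, c1=0)
[Gauss-Seidel] macro 5: S0 reads c1=0 → after 1×micro: 207/16; S1 reads c0=207/16 → after 1×micro: -2 ⇒ (c0=207/16, c1=-2)
[Gauss-Seidel] macro 6: S0 reads c1=-2 → after 1×micro: 493/32; S1 reads c0=493/32 → after 1×micro: -2 ⇒ (c0=493/32, c1=-2)
[Gauss-Seidel] macro 7: S0 reads c1=-2 → after 1×micro: 1223/64; S1 reads c0=1223/64 → after 1×micro: 4 ⇒ (c0=1223/64, c1=4)

first divergence at macro-step: 1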